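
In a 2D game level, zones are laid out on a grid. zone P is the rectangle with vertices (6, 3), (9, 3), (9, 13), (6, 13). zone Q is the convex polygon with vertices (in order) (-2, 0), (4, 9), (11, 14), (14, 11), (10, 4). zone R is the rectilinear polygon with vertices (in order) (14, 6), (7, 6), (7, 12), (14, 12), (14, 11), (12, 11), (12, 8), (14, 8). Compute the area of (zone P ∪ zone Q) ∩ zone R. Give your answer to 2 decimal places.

The region (zone P ∪ zone Q) ∩ zone R is the polygon with vertices (14,11), (12,11), (12,8), (12.286,8), (11.143,6), (7,6), (7,12), (13,12).
By the shoelace formula its area is 30.93.

30.93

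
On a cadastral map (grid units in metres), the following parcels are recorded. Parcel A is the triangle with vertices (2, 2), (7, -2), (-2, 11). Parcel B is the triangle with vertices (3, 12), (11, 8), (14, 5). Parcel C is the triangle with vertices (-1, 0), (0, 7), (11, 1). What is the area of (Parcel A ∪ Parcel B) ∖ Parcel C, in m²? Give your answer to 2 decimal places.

9.98

|Parcel A ∪ Parcel B| = 20.5.
|(Parcel A ∪ Parcel B) ∩ Parcel C| = 10.5179.
|(Parcel A ∪ Parcel B) ∖ Parcel C| = 20.5 − 10.5179 = 9.98.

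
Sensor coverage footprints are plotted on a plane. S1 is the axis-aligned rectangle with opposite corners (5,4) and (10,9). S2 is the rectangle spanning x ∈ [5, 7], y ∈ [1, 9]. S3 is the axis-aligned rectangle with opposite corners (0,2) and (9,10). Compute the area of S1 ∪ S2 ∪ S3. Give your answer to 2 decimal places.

79.00

By inclusion–exclusion:
Individual areas: |S1| = 25, |S2| = 16, |S3| = 72.
|S1∩S2|: x∈[5,7], y∈[4,9] → 2·5 = 10.
|S1∩S3|: x∈[5,9], y∈[4,9] → 4·5 = 20.
|S2∩S3|: x∈[5,7], y∈[2,9] → 2·7 = 14.
|S1∩S2∩S3| = 10.
|S1 ∪ S2 ∪ S3| = 113 − 44 + 10 = 79.00.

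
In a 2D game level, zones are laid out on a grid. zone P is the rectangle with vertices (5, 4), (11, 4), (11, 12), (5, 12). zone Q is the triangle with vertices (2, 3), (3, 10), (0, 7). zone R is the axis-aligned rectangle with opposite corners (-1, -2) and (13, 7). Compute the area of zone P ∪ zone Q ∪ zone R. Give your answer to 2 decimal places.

By inclusion–exclusion:
Individual areas: |zone P| = 48, |zone Q| = 9, |zone R| = 126.
|zone P∩zone Q| = 0.
|zone P∩zone R|: x∈[5,11], y∈[4,7] → 6·3 = 18.
|zone Q∩zone R| = 5.1429.
|zone P∩zone Q∩zone R| = 0.
|zone P ∪ zone Q ∪ zone R| = 183 − 23.1429 + 0 = 159.86.

159.86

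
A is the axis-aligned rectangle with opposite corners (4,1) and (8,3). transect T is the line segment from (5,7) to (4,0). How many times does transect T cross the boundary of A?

2

The segment meets the boundary at (4.143,1), (4.429,3).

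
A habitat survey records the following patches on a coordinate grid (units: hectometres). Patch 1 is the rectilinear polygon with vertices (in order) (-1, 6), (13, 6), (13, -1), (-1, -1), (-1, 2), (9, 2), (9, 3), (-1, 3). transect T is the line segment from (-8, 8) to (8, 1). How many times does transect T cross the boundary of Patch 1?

The segment meets the boundary at (5.714,2), (3.429,3), (-1,4.938).

3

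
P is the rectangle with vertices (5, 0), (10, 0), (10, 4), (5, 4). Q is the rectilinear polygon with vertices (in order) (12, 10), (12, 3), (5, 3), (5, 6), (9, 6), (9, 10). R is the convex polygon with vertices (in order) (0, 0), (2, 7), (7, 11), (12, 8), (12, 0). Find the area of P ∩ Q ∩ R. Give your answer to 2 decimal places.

5.00

The intersection is the polygon with vertices (10,3), (5,3), (5,4), (10,4).
By the shoelace formula its area is 5.00.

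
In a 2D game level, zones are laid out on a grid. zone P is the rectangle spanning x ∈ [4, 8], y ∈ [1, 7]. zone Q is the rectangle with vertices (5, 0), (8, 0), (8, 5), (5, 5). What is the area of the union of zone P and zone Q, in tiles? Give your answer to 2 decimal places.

By inclusion–exclusion:
Individual areas: |zone P| = 24, |zone Q| = 15.
|zone P∩zone Q|: x∈[5,8], y∈[1,5] → 3·4 = 12.
|zone P ∪ zone Q| = 39 − 12 = 27.00.

27.00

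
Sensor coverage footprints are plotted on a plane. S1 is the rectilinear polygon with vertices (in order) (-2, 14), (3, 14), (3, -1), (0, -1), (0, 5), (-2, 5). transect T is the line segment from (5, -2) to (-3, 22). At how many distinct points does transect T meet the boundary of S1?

The segment meets the boundary at (-0.333,14), (3,4).

2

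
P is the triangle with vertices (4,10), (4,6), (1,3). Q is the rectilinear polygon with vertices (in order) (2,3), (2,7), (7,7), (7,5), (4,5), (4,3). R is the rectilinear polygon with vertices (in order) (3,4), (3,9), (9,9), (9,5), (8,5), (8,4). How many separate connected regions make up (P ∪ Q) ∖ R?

(P ∪ Q) ∖ R splits into 2 disjoint pieces (area 5.7619, area 0.2143).

2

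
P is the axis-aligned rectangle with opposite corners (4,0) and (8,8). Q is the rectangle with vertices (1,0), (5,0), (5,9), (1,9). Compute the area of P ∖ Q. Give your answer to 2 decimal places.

|P∩Q|: x∈[4,5], y∈[0,8] → 1·8 = 8.
|P| = 32.
|P ∖ Q| = |P| − |P∩Q| = 32 − 8 = 24.00.

24.00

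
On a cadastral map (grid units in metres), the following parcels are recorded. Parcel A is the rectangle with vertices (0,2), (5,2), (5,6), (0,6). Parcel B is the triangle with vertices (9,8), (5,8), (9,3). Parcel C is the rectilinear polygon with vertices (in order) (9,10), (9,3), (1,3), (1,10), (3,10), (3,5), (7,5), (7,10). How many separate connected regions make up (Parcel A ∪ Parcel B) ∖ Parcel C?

(Parcel A ∪ Parcel B) ∖ Parcel C splits into 3 disjoint pieces (area 8, area 2, area 2.5).

3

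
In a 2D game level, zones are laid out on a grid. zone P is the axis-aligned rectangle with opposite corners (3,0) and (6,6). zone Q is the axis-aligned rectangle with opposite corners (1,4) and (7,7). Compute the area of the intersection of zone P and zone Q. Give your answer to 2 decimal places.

6.00

|zone P∩zone Q|: x∈[3,6], y∈[4,6] → 3·2 = 6.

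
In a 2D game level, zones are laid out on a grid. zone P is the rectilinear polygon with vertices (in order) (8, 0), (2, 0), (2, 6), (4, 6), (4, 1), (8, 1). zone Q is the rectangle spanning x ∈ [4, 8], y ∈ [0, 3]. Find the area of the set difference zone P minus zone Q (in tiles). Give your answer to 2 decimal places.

12.00

|zone P| = 16, |zone P∩zone Q| = 4.
|zone P ∖ zone Q| = |zone P| − |zone P∩zone Q| = 16 − 4 = 12.00.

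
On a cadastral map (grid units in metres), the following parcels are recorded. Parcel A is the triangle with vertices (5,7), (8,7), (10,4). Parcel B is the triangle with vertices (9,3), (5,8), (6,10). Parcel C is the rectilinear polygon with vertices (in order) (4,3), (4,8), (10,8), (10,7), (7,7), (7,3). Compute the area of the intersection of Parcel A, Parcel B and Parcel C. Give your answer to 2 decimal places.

0.83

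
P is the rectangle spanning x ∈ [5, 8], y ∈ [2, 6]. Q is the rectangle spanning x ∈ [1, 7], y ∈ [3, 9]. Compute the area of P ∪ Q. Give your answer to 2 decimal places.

42.00

By inclusion–exclusion:
Individual areas: |P| = 12, |Q| = 36.
|P∩Q|: x∈[5,7], y∈[3,6] → 2·3 = 6.
|P ∪ Q| = 48 − 6 = 42.00.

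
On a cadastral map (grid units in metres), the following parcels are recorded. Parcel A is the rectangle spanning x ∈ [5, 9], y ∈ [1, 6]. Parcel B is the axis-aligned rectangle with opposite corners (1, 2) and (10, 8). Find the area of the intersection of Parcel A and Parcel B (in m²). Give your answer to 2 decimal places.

|Parcel A∩Parcel B|: x∈[5,9], y∈[2,6] → 4·4 = 16.

16.00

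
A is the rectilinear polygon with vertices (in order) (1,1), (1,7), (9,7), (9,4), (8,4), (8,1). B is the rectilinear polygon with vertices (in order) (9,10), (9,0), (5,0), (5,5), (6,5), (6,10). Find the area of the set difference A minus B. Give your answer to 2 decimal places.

|A| = 45, |A∩B| = 19.
|A ∖ B| = |A| − |A∩B| = 45 − 19 = 26.00.

26.00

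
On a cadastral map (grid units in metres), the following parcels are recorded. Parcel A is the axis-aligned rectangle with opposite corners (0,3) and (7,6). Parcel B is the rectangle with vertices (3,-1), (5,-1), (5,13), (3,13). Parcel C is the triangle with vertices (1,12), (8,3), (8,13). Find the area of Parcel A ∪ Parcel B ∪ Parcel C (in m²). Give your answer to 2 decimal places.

68.29

By inclusion–exclusion:
Individual areas: |Parcel A| = 21, |Parcel B| = 28, |Parcel C| = 35.
|Parcel A∩Parcel B|: x∈[3,5], y∈[3,6] → 2·3 = 6.
|Parcel A∩Parcel C| = 1.1429.
|Parcel B∩Parcel C| = 8.5714.
|Parcel A∩Parcel B∩Parcel C| = 0.
|Parcel A ∪ Parcel B ∪ Parcel C| = 84 − 15.7143 + 0 = 68.29.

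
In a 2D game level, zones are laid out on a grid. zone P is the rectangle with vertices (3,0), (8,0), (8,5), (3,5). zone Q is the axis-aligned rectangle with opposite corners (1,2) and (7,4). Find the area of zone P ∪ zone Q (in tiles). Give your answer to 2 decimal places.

29.00

By inclusion–exclusion:
Individual areas: |zone P| = 25, |zone Q| = 12.
|zone P∩zone Q|: x∈[3,7], y∈[2,4] → 4·2 = 8.
|zone P ∪ zone Q| = 37 − 8 = 29.00.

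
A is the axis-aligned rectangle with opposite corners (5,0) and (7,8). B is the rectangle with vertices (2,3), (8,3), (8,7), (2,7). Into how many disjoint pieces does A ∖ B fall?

2

A ∖ B splits into 2 disjoint pieces (area 6, area 2).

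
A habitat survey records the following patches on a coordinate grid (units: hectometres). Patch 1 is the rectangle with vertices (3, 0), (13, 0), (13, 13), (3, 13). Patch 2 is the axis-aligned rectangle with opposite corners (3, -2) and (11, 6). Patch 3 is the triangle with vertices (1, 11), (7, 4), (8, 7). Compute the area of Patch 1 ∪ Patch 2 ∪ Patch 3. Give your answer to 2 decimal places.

By inclusion–exclusion:
Individual areas: |Patch 1| = 130, |Patch 2| = 64, |Patch 3| = 12.5.
|Patch 1∩Patch 2|: x∈[3,11], y∈[0,6] → 8·6 = 48.
|Patch 1∩Patch 3| = 11.3095.
|Patch 2∩Patch 3| = 2.381.
|Patch 1∩Patch 2∩Patch 3| = 2.381.
|Patch 1 ∪ Patch 2 ∪ Patch 3| = 206.5 − 61.6905 + 2.381 = 147.19.

147.19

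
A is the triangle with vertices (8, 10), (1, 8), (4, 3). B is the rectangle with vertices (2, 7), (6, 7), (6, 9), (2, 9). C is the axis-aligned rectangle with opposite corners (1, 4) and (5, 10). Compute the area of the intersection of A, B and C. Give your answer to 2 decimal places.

5.11

The intersection is the polygon with vertices (5,9), (5,7), (2,7), (2,8.286), (4.5,9).
By the shoelace formula its area is 5.11.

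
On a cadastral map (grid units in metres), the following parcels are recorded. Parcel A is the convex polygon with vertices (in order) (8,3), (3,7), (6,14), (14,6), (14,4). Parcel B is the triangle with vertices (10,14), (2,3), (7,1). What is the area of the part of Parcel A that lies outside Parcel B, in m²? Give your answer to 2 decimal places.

46.34

|Parcel A| = 65.5, |Parcel A∩Parcel B| = 19.1645.
|Parcel A ∖ Parcel B| = |Parcel A| − |Parcel A∩Parcel B| = 65.5 − 19.1645 = 46.34.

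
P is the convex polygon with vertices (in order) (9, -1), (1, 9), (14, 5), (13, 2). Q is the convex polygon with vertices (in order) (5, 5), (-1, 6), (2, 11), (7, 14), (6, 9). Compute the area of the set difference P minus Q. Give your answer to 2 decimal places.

|P| = 53.5, |P∩Q| = 7.967.
|P ∖ Q| = |P| − |P∩Q| = 53.5 − 7.967 = 45.53.

45.53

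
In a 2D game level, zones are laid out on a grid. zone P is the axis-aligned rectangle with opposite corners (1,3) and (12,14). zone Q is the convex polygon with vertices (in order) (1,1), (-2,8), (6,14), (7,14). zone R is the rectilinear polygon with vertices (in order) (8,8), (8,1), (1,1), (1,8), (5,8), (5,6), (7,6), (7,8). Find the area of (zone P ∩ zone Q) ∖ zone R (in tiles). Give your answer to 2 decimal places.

|zone P ∩ zone Q| = 28.7019.
|(zone P ∩ zone Q) ∩ zone R| = 10.3846.
|(zone P ∩ zone Q) ∖ zone R| = 28.7019 − 10.3846 = 18.32.

18.32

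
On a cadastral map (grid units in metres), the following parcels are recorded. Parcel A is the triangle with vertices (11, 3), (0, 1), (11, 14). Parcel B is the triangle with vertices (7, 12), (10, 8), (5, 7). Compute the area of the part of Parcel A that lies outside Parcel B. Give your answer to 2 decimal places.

|Parcel A| = 60.5, |Parcel A∩Parcel B| = 7.2074.
|Parcel A ∖ Parcel B| = |Parcel A| − |Parcel A∩Parcel B| = 60.5 − 7.2074 = 53.29.

53.29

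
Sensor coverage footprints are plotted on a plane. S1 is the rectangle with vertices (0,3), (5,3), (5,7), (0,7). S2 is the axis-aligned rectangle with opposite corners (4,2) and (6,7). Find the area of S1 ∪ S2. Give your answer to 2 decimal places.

26.00

By inclusion–exclusion:
Individual areas: |S1| = 20, |S2| = 10.
|S1∩S2|: x∈[4,5], y∈[3,7] → 1·4 = 4.
|S1 ∪ S2| = 30 − 4 = 26.00.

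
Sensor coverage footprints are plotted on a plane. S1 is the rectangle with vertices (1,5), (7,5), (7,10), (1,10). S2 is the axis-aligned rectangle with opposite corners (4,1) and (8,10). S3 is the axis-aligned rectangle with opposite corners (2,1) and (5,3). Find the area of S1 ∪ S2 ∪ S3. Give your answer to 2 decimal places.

55.00

By inclusion–exclusion:
Individual areas: |S1| = 30, |S2| = 36, |S3| = 6.
|S1∩S2|: x∈[4,7], y∈[5,10] → 3·5 = 15.
|S1∩S3| = 0 (no overlap).
|S2∩S3|: x∈[4,5], y∈[1,3] → 1·2 = 2.
|S1∩S2∩S3| = 0.
|S1 ∪ S2 ∪ S3| = 72 − 17 + 0 = 55.00.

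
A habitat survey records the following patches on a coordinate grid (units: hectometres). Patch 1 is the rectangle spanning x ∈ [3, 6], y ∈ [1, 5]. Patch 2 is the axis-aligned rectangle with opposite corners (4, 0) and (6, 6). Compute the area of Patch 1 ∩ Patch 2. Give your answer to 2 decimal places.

|Patch 1∩Patch 2|: x∈[4,6], y∈[1,5] → 2·4 = 8.

8.00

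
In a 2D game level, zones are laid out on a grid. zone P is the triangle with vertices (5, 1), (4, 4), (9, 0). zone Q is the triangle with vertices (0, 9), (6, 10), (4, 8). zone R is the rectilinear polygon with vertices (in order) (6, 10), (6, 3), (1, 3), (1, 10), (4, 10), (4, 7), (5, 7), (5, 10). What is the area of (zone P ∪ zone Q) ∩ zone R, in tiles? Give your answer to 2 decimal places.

|zone P ∪ zone Q| = 10.5.
|(zone P ∪ zone Q) ∩ zone R| = 4.00.

4.00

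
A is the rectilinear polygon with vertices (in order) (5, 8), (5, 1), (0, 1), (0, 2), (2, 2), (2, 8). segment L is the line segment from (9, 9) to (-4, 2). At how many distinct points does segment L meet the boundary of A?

2

The segment meets the boundary at (2,5.231), (5,6.846).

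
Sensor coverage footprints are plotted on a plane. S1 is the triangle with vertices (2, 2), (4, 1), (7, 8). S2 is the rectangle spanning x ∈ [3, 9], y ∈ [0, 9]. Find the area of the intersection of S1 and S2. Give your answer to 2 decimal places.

7.65

The intersection is the polygon with vertices (7,8), (4,1), (3,1.5), (3,3.2).
By the shoelace formula its area is 7.65.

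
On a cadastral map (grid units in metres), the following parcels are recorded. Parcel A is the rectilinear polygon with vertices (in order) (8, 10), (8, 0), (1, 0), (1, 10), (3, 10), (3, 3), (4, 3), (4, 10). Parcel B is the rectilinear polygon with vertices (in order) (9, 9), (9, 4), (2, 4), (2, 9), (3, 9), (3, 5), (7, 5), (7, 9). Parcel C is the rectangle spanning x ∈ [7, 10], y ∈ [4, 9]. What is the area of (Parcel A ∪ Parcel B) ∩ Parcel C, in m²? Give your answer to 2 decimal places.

10.00

The region (Parcel A ∪ Parcel B) ∩ Parcel C is the polygon with vertices (9,9), (9,4), (8,4), (7,4), (7,9), (8,9).
By the shoelace formula its area is 10.00.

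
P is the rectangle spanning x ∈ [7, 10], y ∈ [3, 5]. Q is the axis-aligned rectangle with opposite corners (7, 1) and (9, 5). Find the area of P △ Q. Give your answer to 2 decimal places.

|P∩Q|: x∈[7,9], y∈[3,5] → 2·2 = 4.
|P △ Q| = |P| + |Q| − 2·|P∩Q| = 6 + 8 − 8 = 6.00.

6.00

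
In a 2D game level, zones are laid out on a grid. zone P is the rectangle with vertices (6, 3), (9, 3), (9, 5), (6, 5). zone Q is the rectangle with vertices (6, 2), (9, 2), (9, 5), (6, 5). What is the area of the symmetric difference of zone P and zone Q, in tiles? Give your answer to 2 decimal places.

|zone P∩zone Q|: x∈[6,9], y∈[3,5] → 3·2 = 6.
|zone P △ zone Q| = |zone P| + |zone Q| − 2·|zone P∩zone Q| = 6 + 9 − 12 = 3.00.

3.00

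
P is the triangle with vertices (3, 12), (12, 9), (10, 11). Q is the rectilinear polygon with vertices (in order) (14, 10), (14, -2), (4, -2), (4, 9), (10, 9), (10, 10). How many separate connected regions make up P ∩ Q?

1

P ∩ Q is a single connected region.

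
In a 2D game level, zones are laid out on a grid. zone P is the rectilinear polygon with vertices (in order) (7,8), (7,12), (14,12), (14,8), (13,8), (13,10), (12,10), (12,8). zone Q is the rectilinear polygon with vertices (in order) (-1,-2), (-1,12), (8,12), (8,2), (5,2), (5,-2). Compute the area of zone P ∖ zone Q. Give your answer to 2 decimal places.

|zone P| = 26, |zone P∩zone Q| = 4.
|zone P ∖ zone Q| = |zone P| − |zone P∩zone Q| = 26 − 4 = 22.00.

22.00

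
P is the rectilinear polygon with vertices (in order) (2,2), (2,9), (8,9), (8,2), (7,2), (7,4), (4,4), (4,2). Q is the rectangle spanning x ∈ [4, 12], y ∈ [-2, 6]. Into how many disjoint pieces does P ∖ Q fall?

1

P ∖ Q is a single connected region.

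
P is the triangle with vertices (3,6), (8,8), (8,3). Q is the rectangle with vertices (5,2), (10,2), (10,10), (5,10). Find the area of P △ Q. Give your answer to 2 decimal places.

31.50

|P| = 12.5, |Q| = 40, |P∩Q| = 10.5.
|P △ Q| = |P| + |Q| − 2·|P∩Q| = 12.5 + 40 − 21 = 31.50.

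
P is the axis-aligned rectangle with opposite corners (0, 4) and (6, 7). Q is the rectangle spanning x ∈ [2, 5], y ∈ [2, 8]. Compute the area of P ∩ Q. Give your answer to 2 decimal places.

9.00

|P∩Q|: x∈[2,5], y∈[4,7] → 3·3 = 9.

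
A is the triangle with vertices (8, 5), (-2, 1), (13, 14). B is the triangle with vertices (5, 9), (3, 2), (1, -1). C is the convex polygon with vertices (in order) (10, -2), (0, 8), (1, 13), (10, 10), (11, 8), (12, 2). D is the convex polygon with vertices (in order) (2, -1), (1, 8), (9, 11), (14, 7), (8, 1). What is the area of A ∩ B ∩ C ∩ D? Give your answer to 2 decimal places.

The intersection is the polygon with vertices (4.266,6.43), (3.667,4.333), (3.286,4.714), (3.816,6.041).
By the shoelace formula its area is 0.71.

0.71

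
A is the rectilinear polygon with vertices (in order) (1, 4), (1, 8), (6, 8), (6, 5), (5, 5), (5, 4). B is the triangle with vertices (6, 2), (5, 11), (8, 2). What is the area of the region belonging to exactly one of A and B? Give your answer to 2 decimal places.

|A| = 19, |B| = 9, |A∩B| = 1.5.
|A △ B| = |A| + |B| − 2·|A∩B| = 19 + 9 − 3 = 25.00.

25.00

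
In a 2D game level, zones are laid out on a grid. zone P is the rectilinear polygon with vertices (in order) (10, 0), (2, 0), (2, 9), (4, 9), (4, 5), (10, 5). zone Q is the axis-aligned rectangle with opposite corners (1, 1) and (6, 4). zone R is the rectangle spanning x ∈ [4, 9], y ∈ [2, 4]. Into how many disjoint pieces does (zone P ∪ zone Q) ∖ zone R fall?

(zone P ∪ zone Q) ∖ zone R is a single connected region.

1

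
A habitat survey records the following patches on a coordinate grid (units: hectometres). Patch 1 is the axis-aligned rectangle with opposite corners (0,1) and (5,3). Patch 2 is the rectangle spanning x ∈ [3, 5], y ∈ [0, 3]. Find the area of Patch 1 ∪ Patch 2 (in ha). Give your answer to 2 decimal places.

12.00

By inclusion–exclusion:
Individual areas: |Patch 1| = 10, |Patch 2| = 6.
|Patch 1∩Patch 2|: x∈[3,5], y∈[1,3] → 2·2 = 4.
|Patch 1 ∪ Patch 2| = 16 − 4 = 12.00.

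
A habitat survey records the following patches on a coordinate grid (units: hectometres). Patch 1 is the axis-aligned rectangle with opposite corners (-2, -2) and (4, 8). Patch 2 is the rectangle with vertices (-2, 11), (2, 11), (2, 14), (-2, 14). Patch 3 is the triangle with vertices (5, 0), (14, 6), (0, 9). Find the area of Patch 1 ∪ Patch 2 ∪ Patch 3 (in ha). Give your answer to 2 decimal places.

116.82

By inclusion–exclusion:
Individual areas: |Patch 1| = 60, |Patch 2| = 12, |Patch 3| = 55.5.
|Patch 1∩Patch 2| = 0 (no overlap).
|Patch 1∩Patch 3| = 10.6778.
|Patch 2∩Patch 3| = 0.
|Patch 1∩Patch 2∩Patch 3| = 0.
|Patch 1 ∪ Patch 2 ∪ Patch 3| = 127.5 − 10.6778 + 0 = 116.82.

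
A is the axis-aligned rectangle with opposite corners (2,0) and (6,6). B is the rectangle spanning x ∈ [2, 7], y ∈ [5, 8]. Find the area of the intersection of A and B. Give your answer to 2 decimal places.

4.00

|A∩B|: x∈[2,6], y∈[5,6] → 4·1 = 4.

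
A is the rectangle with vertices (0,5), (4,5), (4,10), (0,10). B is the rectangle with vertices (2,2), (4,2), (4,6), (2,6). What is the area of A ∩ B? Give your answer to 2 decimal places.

|A∩B|: x∈[2,4], y∈[5,6] → 2·1 = 2.

2.00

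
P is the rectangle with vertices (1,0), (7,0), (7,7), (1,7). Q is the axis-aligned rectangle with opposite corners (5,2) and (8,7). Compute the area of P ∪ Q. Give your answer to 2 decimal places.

By inclusion–exclusion:
Individual areas: |P| = 42, |Q| = 15.
|P∩Q|: x∈[5,7], y∈[2,7] → 2·5 = 10.
|P ∪ Q| = 57 − 10 = 47.00.

47.00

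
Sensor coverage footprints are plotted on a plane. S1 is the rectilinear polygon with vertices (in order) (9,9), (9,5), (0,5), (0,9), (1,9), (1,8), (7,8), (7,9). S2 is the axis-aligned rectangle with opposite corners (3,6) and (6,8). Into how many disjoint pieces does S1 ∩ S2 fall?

S1 ∩ S2 is a single connected region.

1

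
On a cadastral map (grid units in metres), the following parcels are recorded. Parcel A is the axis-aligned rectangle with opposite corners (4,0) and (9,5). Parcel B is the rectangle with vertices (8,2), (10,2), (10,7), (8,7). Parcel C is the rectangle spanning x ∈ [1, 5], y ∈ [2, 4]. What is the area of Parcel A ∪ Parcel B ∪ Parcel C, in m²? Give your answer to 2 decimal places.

By inclusion–exclusion:
Individual areas: |Parcel A| = 25, |Parcel B| = 10, |Parcel C| = 8.
|Parcel A∩Parcel B|: x∈[8,9], y∈[2,5] → 1·3 = 3.
|Parcel A∩Parcel C|: x∈[4,5], y∈[2,4] → 1·2 = 2.
|Parcel B∩Parcel C| = 0 (no overlap).
|Parcel A∩Parcel B∩Parcel C| = 0.
|Parcel A ∪ Parcel B ∪ Parcel C| = 43 − 5 + 0 = 38.00.

38.00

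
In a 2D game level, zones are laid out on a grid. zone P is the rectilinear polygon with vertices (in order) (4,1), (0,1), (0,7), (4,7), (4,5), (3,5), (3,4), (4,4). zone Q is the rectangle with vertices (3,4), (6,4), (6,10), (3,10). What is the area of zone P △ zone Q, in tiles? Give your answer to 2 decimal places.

|zone P| = 23, |zone Q| = 18, |zone P∩zone Q| = 2.
|zone P △ zone Q| = |zone P| + |zone Q| − 2·|zone P∩zone Q| = 23 + 18 − 4 = 37.00.

37.00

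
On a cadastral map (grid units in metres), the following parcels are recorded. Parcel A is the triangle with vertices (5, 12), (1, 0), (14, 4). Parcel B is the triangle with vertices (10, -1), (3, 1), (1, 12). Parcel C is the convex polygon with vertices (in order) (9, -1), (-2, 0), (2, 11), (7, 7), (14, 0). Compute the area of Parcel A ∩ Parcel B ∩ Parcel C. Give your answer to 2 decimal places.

The intersection is the polygon with vertices (7.849,2.107), (3.648,0.815), (3,1), (2.412,4.235), (3.7,8.1).
By the shoelace formula its area is 20.85.

20.85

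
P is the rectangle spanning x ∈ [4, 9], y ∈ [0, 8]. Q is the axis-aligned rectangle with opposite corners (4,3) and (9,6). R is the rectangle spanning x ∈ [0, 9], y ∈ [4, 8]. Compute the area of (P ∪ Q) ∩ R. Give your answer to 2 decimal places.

20.00

The region (P ∪ Q) ∩ R is the polygon with vertices (4,6), (4,8), (9,8), (9,6), (9,4), (4,4).
By the shoelace formula its area is 20.00.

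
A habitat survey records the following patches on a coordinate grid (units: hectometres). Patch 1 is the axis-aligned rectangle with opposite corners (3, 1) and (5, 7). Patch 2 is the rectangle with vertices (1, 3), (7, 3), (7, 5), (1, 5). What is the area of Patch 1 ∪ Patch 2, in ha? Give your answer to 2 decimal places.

By inclusion–exclusion:
Individual areas: |Patch 1| = 12, |Patch 2| = 12.
|Patch 1∩Patch 2|: x∈[3,5], y∈[3,5] → 2·2 = 4.
|Patch 1 ∪ Patch 2| = 24 − 4 = 20.00.

20.00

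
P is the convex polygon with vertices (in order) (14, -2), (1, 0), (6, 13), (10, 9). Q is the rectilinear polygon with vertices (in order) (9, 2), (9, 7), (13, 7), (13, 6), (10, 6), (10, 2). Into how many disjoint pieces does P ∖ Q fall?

1

P ∖ Q is a single connected region.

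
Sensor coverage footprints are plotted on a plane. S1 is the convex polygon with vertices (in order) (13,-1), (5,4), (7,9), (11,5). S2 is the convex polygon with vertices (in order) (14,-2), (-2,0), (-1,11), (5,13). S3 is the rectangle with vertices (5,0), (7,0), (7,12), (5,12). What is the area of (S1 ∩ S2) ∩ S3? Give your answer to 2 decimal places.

6.25

The region (S1 ∩ S2) ∩ S3 is the polygon with vertices (7,9), (7,2.75), (5,4).
By the shoelace formula its area is 6.25.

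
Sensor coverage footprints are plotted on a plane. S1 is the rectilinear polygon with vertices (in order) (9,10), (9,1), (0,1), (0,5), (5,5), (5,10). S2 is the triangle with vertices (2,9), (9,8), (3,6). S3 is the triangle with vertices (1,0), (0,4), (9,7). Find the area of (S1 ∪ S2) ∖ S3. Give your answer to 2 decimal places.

|S1 ∪ S2| = 62.1905.
|(S1 ∪ S2) ∩ S3| = 18.1369.
|(S1 ∪ S2) ∖ S3| = 62.1905 − 18.1369 = 44.05.

44.05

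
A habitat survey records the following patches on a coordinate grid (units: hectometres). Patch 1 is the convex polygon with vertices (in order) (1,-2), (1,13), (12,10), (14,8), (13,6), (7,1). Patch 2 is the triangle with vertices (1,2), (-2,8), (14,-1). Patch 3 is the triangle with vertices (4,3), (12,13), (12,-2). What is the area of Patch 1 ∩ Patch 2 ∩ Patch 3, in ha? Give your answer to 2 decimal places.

The intersection is the polygon with vertices (8.388,2.157), (7.086,1.071), (4,3), (4.897,4.121).
By the shoelace formula its area is 5.77.

5.77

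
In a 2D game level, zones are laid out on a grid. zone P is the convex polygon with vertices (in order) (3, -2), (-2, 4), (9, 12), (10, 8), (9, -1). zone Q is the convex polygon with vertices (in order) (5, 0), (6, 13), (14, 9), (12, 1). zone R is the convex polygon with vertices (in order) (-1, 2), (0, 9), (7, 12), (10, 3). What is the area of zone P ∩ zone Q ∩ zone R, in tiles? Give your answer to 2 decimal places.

The intersection is the polygon with vertices (9.439,2.949), (5.197,2.563), (5.741,9.63), (7.39,10.829), (9.583,4.25).
By the shoelace formula its area is 24.51.

24.51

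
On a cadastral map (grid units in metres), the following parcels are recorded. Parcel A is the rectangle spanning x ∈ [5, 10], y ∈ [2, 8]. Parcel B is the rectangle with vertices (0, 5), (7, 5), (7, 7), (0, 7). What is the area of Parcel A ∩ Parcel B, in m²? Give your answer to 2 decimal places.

4.00

|Parcel A∩Parcel B|: x∈[5,7], y∈[5,7] → 2·2 = 4.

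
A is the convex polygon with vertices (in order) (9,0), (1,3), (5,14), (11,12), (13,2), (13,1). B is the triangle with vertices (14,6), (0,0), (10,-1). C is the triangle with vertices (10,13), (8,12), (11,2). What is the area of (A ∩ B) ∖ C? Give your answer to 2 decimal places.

|A ∩ B| = 21.7936.
|(A ∩ B) ∩ C| = 0.6569.
|(A ∩ B) ∖ C| = 21.7936 − 0.6569 = 21.14.

21.14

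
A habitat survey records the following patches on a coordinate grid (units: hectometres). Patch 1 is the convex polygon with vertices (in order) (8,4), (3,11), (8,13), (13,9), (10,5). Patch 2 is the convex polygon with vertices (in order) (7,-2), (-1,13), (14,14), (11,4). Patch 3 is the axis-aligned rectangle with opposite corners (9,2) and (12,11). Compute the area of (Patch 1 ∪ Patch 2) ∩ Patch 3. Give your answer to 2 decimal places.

The region (Patch 1 ∪ Patch 2) ∩ Patch 3 is the polygon with vertices (11,4), (9.667,2), (9,2), (9,11), (12,11), (12,7.333).
By the shoelace formula its area is 22.00.

22.00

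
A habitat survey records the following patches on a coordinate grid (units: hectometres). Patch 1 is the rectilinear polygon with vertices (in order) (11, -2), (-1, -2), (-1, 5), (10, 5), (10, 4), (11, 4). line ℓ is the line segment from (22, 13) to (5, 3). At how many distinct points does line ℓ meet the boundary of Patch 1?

The segment meets the boundary at (8.4,5).

1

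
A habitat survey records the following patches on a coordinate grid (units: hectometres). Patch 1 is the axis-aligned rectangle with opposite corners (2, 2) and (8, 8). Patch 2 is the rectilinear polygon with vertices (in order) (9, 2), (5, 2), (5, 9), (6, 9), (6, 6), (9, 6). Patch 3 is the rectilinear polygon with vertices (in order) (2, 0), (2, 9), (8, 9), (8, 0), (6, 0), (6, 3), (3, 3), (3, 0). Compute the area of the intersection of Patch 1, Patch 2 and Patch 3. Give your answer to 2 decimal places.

The intersection is the polygon with vertices (6,2), (6,3), (5,3), (5,8), (6,8), (6,6), (8,6), (8,2).
By the shoelace formula its area is 13.00.

13.00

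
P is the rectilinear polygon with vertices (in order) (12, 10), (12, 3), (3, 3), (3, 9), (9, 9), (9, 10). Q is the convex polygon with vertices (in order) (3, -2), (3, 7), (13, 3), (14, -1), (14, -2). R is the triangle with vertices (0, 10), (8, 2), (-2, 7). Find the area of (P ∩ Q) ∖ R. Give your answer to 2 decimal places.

|P ∩ Q| = 19.8.
|(P ∩ Q) ∩ R| = 5.75.
|(P ∩ Q) ∖ R| = 19.8 − 5.75 = 14.05.

14.05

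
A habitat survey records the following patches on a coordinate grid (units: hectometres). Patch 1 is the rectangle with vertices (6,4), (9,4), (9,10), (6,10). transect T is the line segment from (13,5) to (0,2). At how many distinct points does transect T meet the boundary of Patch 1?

The segment meets the boundary at (8.667,4), (9,4.077).

2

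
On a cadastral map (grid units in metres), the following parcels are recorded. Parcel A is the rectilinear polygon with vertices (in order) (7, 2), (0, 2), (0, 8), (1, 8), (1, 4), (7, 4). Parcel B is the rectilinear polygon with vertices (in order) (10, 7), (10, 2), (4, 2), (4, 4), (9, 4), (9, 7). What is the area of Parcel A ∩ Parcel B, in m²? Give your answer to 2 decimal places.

The intersection is the polygon with vertices (4,2), (4,4), (7,4), (7,2).
By the shoelace formula its area is 6.00.

6.00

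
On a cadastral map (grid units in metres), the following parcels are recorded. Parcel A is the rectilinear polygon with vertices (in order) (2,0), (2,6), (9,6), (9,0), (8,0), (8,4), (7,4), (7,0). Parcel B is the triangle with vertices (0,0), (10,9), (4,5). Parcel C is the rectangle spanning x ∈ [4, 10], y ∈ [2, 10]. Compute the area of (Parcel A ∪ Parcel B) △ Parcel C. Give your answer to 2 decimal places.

|Parcel A ∪ Parcel B| = 40.45.
|(Parcel A ∪ Parcel B) ∩ Parcel C| = 19.75.
|(Parcel A ∪ Parcel B) △ Parcel C| = 40.45 + 48 − 39.5 = 48.95.

48.95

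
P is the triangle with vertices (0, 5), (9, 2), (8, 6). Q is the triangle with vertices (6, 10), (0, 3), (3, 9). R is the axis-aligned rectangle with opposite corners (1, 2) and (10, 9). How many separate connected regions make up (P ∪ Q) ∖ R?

(P ∪ Q) ∖ R splits into 2 disjoint pieces (area 0.622, area 1.0714).

2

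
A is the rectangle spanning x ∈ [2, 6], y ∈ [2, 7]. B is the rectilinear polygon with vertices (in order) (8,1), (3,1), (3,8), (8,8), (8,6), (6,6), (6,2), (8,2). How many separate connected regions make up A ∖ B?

A ∖ B is a single connected region.

1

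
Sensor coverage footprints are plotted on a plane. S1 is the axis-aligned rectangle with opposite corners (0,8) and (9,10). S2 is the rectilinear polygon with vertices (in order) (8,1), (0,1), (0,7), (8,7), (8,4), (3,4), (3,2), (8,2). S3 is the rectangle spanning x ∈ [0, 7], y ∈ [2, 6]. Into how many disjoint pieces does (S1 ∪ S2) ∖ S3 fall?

(S1 ∪ S2) ∖ S3 splits into 3 disjoint pieces (area 18, area 8, area 10).

3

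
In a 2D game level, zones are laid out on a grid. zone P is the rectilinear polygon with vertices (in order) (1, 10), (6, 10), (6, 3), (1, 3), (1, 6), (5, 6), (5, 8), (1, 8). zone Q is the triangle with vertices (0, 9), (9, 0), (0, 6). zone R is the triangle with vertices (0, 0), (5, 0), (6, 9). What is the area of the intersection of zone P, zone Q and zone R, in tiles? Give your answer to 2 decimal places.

The intersection is the polygon with vertices (2.769,4.154), (3.6,5.4), (5.4,3.6), (5.333,3), (4.5,3).
By the shoelace formula its area is 3.16.

3.16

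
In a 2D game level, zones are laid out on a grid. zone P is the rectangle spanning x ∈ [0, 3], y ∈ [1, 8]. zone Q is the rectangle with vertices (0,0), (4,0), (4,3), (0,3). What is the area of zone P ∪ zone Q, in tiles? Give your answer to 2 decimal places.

27.00

By inclusion–exclusion:
Individual areas: |zone P| = 21, |zone Q| = 12.
|zone P∩zone Q|: x∈[0,3], y∈[1,3] → 3·2 = 6.
|zone P ∪ zone Q| = 33 − 6 = 27.00.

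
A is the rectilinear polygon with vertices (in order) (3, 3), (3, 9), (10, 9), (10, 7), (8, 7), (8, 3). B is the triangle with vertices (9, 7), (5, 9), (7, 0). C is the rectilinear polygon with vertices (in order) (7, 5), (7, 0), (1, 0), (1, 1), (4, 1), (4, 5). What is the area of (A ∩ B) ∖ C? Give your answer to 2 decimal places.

10.19

|A ∩ B| = 11.9643.
|(A ∩ B) ∩ C| = 1.7778.
|(A ∩ B) ∖ C| = 11.9643 − 1.7778 = 10.19.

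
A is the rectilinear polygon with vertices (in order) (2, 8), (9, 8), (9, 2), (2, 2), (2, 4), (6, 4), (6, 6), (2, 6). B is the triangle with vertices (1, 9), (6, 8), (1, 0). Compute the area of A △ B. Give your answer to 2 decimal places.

39.50

|A| = 34, |B| = 22.5, |A∩B| = 8.5.
|A △ B| = |A| + |B| − 2·|A∩B| = 34 + 22.5 − 17 = 39.50.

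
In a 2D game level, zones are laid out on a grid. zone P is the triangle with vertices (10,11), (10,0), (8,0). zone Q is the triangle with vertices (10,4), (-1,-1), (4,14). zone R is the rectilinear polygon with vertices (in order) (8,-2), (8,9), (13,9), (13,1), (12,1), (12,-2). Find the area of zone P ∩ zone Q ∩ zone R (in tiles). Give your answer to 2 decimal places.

The intersection is the polygon with vertices (10,4), (8.613,3.369), (9.023,5.628).
By the shoelace formula its area is 1.44.

1.44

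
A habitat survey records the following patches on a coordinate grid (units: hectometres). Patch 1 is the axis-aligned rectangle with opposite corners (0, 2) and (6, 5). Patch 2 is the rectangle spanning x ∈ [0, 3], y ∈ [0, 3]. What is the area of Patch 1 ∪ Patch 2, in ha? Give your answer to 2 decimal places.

By inclusion–exclusion:
Individual areas: |Patch 1| = 18, |Patch 2| = 9.
|Patch 1∩Patch 2|: x∈[0,3], y∈[2,3] → 3·1 = 3.
|Patch 1 ∪ Patch 2| = 27 − 3 = 24.00.

24.00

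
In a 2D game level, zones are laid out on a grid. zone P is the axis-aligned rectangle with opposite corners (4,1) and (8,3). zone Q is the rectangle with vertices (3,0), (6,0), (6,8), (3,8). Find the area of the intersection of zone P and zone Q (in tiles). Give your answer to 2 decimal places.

|zone P∩zone Q|: x∈[4,6], y∈[1,3] → 2·2 = 4.

4.00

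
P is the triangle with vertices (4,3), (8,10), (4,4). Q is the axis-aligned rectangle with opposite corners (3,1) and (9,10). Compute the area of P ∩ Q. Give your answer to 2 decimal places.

The intersection is the polygon with vertices (4,3), (4,4), (8,10).
By the shoelace formula its area is 2.00.

2.00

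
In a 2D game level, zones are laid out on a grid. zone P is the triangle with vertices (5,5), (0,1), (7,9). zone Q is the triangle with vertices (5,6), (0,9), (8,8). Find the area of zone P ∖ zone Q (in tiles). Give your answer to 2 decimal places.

4.64

|zone P| = 6, |zone P∩zone Q| = 1.3639.
|zone P ∖ zone Q| = |zone P| − |zone P∩zone Q| = 6 − 1.3639 = 4.64.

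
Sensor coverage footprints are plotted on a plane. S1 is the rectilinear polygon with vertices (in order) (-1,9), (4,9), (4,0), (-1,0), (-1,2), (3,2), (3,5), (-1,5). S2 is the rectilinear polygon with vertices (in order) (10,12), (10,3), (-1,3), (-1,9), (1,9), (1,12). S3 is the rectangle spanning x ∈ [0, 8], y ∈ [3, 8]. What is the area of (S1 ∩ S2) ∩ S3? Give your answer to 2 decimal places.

The region (S1 ∩ S2) ∩ S3 is the polygon with vertices (4,3), (3,3), (3,5), (0,5), (0,8), (4,8).
By the shoelace formula its area is 14.00.

14.00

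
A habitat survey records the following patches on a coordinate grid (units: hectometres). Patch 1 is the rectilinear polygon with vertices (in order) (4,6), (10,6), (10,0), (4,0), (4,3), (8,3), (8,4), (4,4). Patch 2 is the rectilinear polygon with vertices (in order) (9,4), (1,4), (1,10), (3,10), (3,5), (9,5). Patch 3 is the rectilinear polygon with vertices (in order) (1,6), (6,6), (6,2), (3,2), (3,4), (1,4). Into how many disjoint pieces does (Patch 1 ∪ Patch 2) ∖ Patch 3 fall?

2

(Patch 1 ∪ Patch 2) ∖ Patch 3 splits into 2 disjoint pieces (area 26, area 8).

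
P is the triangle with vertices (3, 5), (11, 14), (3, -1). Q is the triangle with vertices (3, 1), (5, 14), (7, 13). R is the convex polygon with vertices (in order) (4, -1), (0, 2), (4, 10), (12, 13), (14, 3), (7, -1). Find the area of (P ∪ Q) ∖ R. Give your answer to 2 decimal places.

6.64

|P ∪ Q| = 35.2217.
|(P ∪ Q) ∩ R| = 28.5813.
|(P ∪ Q) ∖ R| = 35.2217 − 28.5813 = 6.64.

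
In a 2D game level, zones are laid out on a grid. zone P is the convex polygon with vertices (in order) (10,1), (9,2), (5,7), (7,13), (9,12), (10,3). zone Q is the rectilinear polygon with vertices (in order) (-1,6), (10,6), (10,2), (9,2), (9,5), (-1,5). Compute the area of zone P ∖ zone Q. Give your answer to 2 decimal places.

26.70

|zone P| = 33, |zone P∩zone Q| = 6.3.
|zone P ∖ zone Q| = |zone P| − |zone P∩zone Q| = 33 − 6.3 = 26.70.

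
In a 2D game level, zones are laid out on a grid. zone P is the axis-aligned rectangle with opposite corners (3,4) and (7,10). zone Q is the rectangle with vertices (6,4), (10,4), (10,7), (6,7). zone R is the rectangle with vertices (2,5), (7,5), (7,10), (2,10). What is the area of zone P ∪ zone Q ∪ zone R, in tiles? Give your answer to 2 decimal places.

38.00

By inclusion–exclusion:
Individual areas: |zone P| = 24, |zone Q| = 12, |zone R| = 25.
|zone P∩zone Q|: x∈[6,7], y∈[4,7] → 1·3 = 3.
|zone P∩zone R|: x∈[3,7], y∈[5,10] → 4·5 = 20.
|zone Q∩zone R|: x∈[6,7], y∈[5,7] → 1·2 = 2.
|zone P∩zone Q∩zone R| = 2.
|zone P ∪ zone Q ∪ zone R| = 61 − 25 + 2 = 38.00.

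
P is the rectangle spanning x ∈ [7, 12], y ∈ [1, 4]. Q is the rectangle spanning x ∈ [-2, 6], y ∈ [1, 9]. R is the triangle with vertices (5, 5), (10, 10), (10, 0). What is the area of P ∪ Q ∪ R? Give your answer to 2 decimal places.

By inclusion–exclusion:
Individual areas: |P| = 15, |Q| = 64, |R| = 25.
|P∩Q| = 0 (no overlap).
|P∩R| = 7.
|Q∩R| = 1.
|P∩Q∩R| = 0.
|P ∪ Q ∪ R| = 104 − 8 + 0 = 96.00.

96.00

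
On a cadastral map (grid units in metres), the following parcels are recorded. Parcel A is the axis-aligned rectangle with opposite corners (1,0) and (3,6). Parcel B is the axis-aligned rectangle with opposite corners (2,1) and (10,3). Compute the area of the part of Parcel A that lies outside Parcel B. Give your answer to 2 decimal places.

|Parcel A∩Parcel B|: x∈[2,3], y∈[1,3] → 1·2 = 2.
|Parcel A| = 12.
|Parcel A ∖ Parcel B| = |Parcel A| − |Parcel A∩Parcel B| = 12 − 2 = 10.00.

10.00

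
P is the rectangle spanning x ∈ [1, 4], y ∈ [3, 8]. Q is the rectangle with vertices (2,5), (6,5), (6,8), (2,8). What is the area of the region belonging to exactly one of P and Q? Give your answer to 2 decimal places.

|P∩Q|: x∈[2,4], y∈[5,8] → 2·3 = 6.
|P △ Q| = |P| + |Q| − 2·|P∩Q| = 15 + 12 − 12 = 15.00.

15.00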